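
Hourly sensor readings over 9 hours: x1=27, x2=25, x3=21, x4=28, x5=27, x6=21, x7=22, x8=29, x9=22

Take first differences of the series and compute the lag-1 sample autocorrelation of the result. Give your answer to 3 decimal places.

-0.331

First differences Δx: -2, -4, 7, -1, -6, 1, 7, -7
Mean of differences = -0.6250
Numerator Σ(Δx_t−Δx̄)(Δx_{t+1}−Δx̄) = -66.8906
Denominator Σ(Δx_t−Δx̄)² = 201.8750
r_1(Δx) = -66.8906 / 201.8750 = -0.331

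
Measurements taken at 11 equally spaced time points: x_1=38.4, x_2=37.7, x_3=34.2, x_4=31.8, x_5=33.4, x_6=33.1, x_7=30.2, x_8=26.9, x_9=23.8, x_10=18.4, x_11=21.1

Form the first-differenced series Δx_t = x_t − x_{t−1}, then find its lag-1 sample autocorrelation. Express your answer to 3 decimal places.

-0.124

First differences Δx: -0.7, -3.5, -2.4, 1.6, -0.3, -2.9, -3.3, -3.1, -5.4, 2.7
Mean of differences = -1.7300
Numerator Σ(Δx_t−Δx̄)(Δx_{t+1}−Δx̄) = -7.0219
Denominator Σ(Δx_t−Δx̄)² = 56.5810
r_1(Δx) = -7.0219 / 56.5810 = -0.124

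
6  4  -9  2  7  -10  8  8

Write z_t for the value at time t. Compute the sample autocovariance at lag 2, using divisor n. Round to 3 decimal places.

Mean z̄ = (6 + 4 − 9 + 2 + 7 − 10 + 8 + 8)/8 = 2.0000
Σ_{t=1}^{6}(z_t−z̄)(z_{t+2}−z̄) = -141.0000
γ_2 = -141.0000 / 8 = -17.625

-17.625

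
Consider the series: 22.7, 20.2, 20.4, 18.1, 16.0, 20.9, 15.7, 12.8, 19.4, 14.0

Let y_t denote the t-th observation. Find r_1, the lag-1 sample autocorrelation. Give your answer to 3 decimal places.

Mean ȳ = (22.7 + 20.2 + 20.4 + 18.1 + 16.0 + 20.9 + 15.7 + 12.8 + 19.4 + 14.0)/10 = 18.0200
Numerator Σ_{t=1}^{9}(y_t−ȳ)(y_{t+1}−ȳ) = 2.2796
Denominator Σ(y_t−ȳ)² = 95.3960
r_1 = 2.2796 / 95.3960 = 0.024

0.024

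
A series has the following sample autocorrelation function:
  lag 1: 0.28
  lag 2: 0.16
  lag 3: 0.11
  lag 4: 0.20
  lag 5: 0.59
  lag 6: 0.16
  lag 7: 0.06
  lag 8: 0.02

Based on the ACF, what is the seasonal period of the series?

The largest autocorrelation is r_5 = 0.59; the remaining lags stay at or below 0.28. The elevated value at lag 1 (0.28), dropping to 0.16 at lag 2, reflects decaying short-term dependence rather than seasonality.
The dominant spike at lag 5 indicates a seasonal period of 5.

5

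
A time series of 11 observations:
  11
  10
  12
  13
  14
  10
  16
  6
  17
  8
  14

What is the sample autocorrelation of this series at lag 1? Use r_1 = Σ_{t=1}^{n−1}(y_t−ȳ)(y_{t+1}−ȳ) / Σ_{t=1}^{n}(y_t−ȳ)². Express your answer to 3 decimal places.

-0.813

Mean ȳ = (11 + 10 + 12 + 13 + 14 + 10 + 16 + 6 + 17 + 8 + 14)/11 = 11.9091
Numerator Σ_{t=1}^{10}(y_t−ȳ)(y_{t+1}−ȳ) = -90.1901
Denominator Σ(y_t−ȳ)² = 110.9091
r_1 = -90.1901 / 110.9091 = -0.813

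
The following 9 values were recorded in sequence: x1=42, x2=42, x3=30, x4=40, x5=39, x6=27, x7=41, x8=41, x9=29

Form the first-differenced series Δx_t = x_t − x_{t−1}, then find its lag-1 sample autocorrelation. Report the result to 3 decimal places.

First differences Δx: 0, -12, 10, -1, -12, 14, 0, -12
Mean of differences = -1.6250
Numerator Σ(Δx_t−Δx̄)(Δx_{t+1}−Δx̄) = -290.2656
Denominator Σ(Δx_t−Δx̄)² = 707.8750
r_1(Δx) = -290.2656 / 707.8750 = -0.410

-0.410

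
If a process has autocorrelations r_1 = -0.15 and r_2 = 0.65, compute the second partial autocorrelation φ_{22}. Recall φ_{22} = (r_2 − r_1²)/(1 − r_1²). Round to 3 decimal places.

0.642

φ_{22} = (r_2 − r_1²) / (1 − r_1²)
r_1² = (-0.15)² = 0.0225
Numerator = 0.65 − 0.0225 = 0.6275; denominator = 1 − 0.0225 = 0.9775
φ_{22} = 0.6275 / 0.9775 = 0.642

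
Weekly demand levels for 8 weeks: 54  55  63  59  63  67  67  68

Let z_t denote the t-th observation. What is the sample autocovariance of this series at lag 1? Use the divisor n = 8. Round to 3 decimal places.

Mean z̄ = (54 + 55 + 63 + 59 + 63 + 67 + 67 + 68)/8 = 62.0000
Deviations: -8.0000, -7.0000, 1.0000, -3.0000, 1.0000, 5.0000, 5.0000, 6.0000
Σ_{t=1}^{7}(z_t−z̄)(z_{t+1}−z̄) = 103.0000
γ_1 = 103.0000 / 8 = 12.875

12.875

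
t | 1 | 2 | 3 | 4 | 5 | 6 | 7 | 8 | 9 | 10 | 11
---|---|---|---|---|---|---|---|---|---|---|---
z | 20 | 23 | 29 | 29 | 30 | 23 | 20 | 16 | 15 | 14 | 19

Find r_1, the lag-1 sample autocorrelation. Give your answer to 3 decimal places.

Mean z̄ = (20 + 23 + 29 + 29 + 30 + 23 + 20 + 16 + 15 + 14 + 19)/11 = 21.6364
Numerator Σ_{t=1}^{10}(z_t−z̄)(z_{t+1}−z̄) = 250.2314
Denominator Σ(z_t−z̄)² = 328.5455
r_1 = 250.2314 / 328.5455 = 0.762

0.762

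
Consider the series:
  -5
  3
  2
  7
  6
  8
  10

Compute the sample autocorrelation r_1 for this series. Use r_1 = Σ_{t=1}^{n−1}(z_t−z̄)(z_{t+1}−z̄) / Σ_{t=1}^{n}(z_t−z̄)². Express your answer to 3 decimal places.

0.269

Mean z̄ = (-5 + 3 + 2 + 7 + 6 + 8 + 10)/7 = 4.4286
Numerator Σ_{t=1}^{6}(z_t−z̄)(z_{t+1}−z̄) = 40.2449
Denominator Σ(z_t−z̄)² = 149.7143
r_1 = 40.2449 / 149.7143 = 0.269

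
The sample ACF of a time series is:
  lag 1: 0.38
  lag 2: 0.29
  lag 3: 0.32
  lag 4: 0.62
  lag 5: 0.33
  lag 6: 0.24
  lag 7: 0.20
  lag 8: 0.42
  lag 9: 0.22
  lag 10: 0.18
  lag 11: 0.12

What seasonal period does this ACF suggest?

4

The largest autocorrelation is r_4 = 0.62, with a weaker echo at lag 8 (0.42); the remaining lags stay at or below 0.38. The elevated value at lag 1 (0.38), dropping to 0.29 at lag 2, reflects decaying short-term dependence rather than seasonality.
The dominant spike at lag 4 indicates a seasonal period of 4.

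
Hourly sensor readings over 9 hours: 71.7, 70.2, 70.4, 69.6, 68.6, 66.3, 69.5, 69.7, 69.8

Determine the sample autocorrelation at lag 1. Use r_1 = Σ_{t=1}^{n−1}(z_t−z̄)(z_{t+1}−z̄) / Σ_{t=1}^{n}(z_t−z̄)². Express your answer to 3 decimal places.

Mean z̄ = (71.7 + 70.2 + 70.4 + 69.6 + 68.6 + 66.3 + 69.5 + 69.7 + 69.8)/9 = 69.5333
Numerator Σ_{t=1}^{8}(z_t−z̄)(z_{t+1}−z̄) = 5.1822
Denominator Σ(z_t−z̄)² = 17.3200
r_1 = 5.1822 / 17.3200 = 0.299

0.299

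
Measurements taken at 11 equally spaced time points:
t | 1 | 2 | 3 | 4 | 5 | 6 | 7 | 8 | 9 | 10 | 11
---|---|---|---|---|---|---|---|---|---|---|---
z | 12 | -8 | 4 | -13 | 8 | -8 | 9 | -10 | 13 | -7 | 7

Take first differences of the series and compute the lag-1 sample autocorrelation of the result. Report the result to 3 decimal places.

First differences Δz: -20, 12, -17, 21, -16, 17, -19, 23, -20, 14
Mean of differences = -0.5000
Numerator Σ(Δz_t−Δz̄)(Δz_{t+1}−Δz̄) = -2908.7500
Denominator Σ(Δz_t−Δz̄)² = 3302.5000
r_1(Δz) = -2908.7500 / 3302.5000 = -0.881

-0.881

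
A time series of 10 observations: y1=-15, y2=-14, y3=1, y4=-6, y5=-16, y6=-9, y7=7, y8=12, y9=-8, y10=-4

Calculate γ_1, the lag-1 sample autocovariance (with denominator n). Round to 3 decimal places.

18.836

Mean ȳ = (-15 − 14 + 1 − 6 − 16 − 9 + 7 + 12 − 8 − 4)/10 = -5.2000
Σ_{t=1}^{9}(y_t−ȳ)(y_{t+1}−ȳ) = 188.3600
γ_1 = 188.3600 / 10 = 18.836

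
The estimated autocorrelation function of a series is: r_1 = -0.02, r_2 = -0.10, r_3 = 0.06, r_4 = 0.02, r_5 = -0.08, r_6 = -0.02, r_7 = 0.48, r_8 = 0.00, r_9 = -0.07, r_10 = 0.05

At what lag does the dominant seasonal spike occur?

7

The largest autocorrelation is r_7 = 0.48; the remaining lags stay at or below 0.06.
The dominant spike at lag 7 indicates a seasonal period of 7.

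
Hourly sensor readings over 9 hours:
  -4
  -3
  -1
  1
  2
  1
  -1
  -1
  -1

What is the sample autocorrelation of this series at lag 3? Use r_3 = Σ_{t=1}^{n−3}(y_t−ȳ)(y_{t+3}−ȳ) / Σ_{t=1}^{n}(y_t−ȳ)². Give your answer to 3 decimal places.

-0.464

Mean ȳ = (-4 − 3 − 1 + 1 + 2 + 1 − 1 − 1 − 1)/9 = -0.7778
Σ(y_t−ȳ)(y_{t+3}−ȳ) = (-5.7284) + (-6.1728) + (-0.3951) + (-0.3951) + (-0.6173) + (-0.3951) = -13.7037
Denominator Σ(y_t−ȳ)² = 29.5556
r_3 = -13.7037 / 29.5556 = -0.464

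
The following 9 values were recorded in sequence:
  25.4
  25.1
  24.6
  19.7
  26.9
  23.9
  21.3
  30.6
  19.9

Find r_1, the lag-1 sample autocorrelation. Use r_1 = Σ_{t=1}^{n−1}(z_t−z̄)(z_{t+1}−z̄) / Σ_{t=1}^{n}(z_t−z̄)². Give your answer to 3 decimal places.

Mean z̄ = (25.4 + 25.1 + 24.6 + 19.7 + 26.9 + 23.9 + 21.3 + 30.6 + 19.9)/9 = 24.1556
Numerator Σ_{t=1}^{8}(z_t−z̄)(z_{t+1}−z̄) = -58.4120
Denominator Σ(z_t−z̄)² = 97.8822
r_1 = -58.4120 / 97.8822 = -0.597

-0.597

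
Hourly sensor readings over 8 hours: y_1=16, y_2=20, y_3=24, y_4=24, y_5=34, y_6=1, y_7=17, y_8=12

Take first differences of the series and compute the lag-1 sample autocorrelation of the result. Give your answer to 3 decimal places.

First differences Δy: 4, 4, 0, 10, -33, 16, -5
Mean of differences = -0.5714
Numerator Σ(Δy_t−Δȳ)(Δy_{t+1}−Δȳ) = -924.0408
Denominator Σ(Δy_t−Δȳ)² = 1499.7143
r_1(Δy) = -924.0408 / 1499.7143 = -0.616

-0.616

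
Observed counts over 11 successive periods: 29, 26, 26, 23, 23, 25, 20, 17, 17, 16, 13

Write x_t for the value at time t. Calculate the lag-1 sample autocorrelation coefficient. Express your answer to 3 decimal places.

Mean x̄ = (29 + 26 + 26 + 23 + 23 + 25 + 20 + 17 + 17 + 16 + 13)/11 = 21.3636
Numerator Σ_{t=1}^{10}(x_t−x̄)(x_{t+1}−x̄) = 161.4132
Denominator Σ(x_t−x̄)² = 258.5455
r_1 = 161.4132 / 258.5455 = 0.624

0.624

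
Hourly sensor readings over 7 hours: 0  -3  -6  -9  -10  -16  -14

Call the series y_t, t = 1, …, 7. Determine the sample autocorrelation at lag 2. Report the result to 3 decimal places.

Mean ȳ = (0 − 3 − 6 − 9 − 10 − 16 − 14)/7 = -8.2857
Deviations from mean: 8.2857, 5.2857, 2.2857, -0.7143, -1.7143, -7.7143, -5.7143
Numerator Σ_{t=1}^{5}(y_t−ȳ)(y_{t+2}−ȳ) = 26.5510
Denominator Σ(y_t−ȳ)² = 197.4286
r_2 = 26.5510 / 197.4286 = 0.134

0.134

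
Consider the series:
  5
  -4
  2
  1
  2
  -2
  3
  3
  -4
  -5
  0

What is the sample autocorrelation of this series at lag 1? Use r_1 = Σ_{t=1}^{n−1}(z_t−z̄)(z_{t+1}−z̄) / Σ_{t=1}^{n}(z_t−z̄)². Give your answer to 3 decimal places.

-0.147

Mean z̄ = (5 − 4 + 2 + 1 + 2 − 2 + 3 + 3 − 4 − 5 + 0)/11 = 0.0909
Numerator Σ_{t=1}^{10}(z_t−z̄)(z_{t+1}−z̄) = -16.6446
Denominator Σ(z_t−z̄)² = 112.9091
r_1 = -16.6446 / 112.9091 = -0.147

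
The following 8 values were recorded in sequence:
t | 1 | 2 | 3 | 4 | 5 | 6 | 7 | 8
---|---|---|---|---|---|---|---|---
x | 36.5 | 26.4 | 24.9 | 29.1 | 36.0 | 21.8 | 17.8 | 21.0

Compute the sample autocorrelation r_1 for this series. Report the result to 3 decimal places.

Mean x̄ = (36.5 + 26.4 + 24.9 + 29.1 + 36.0 + 21.8 + 17.8 + 21.0)/8 = 26.6875
Numerator Σ_{t=1}^{7}(x_t−x̄)(x_{t+1}−x̄) = 64.3173
Denominator Σ(x_t−x̄)² = 327.3288
r_1 = 64.3173 / 327.3288 = 0.196

0.196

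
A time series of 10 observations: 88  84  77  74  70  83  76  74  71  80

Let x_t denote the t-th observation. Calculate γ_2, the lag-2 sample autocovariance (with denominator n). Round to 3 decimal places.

-4.838

Mean x̄ = (88 + 84 + 77 + 74 + 70 + 83 + 76 + 74 + 71 + 80)/10 = 77.7000
Σ_{t=1}^{8}(x_t−x̄)(x_{t+2}−x̄) = -48.3800
γ_2 = -48.3800 / 10 = -4.838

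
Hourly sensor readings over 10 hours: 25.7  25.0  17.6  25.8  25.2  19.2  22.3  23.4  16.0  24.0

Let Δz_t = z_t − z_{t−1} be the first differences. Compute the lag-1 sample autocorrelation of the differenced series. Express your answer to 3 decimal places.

-0.490

First differences Δz: -0.7, -7.4, 8.2, -0.6, -6.0, 3.1, 1.1, -7.4, 8.0
Mean of differences = -0.1889
Numerator Σ(Δz_t−Δz̄)(Δz_{t+1}−Δz̄) = -141.0857
Denominator Σ(Δz_t−Δz̄)² = 288.1089
r_1(Δz) = -141.0857 / 288.1089 = -0.490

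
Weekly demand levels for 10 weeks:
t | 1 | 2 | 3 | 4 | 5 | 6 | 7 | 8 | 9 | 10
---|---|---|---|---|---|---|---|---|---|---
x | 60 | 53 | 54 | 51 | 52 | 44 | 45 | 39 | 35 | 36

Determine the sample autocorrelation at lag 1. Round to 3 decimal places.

Mean x̄ = (60 + 53 + 54 + 51 + 52 + 44 + 45 + 39 + 35 + 36)/10 = 46.9000
Numerator Σ_{t=1}^{9}(x_t−x̄)(x_{t+1}−x̄) = 402.6900
Denominator Σ(x_t−x̄)² = 636.9000
r_1 = 402.6900 / 636.9000 = 0.632

0.632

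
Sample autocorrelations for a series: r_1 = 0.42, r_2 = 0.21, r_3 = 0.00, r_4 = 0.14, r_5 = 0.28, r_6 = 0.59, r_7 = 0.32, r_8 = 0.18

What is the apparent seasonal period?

6

The largest autocorrelation is r_6 = 0.59; the remaining lags stay at or below 0.42. The elevated value at lag 1 (0.42), dropping to 0.21 at lag 2, reflects decaying short-term dependence rather than seasonality.
The dominant spike at lag 6 indicates a seasonal period of 6.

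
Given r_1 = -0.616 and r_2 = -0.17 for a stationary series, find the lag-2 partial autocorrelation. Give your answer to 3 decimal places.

-0.885

φ_{22} = (r_2 − r_1²) / (1 − r_1²)
r_1² = (-0.616)² = 0.379456
Numerator = -0.17 − 0.3795 = -0.5495; denominator = 1 − 0.3795 = 0.6205
φ_{22} = -0.5495 / 0.6205 = -0.885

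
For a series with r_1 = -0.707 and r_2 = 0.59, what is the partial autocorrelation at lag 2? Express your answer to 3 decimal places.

φ_{22} = (r_2 − r_1²) / (1 − r_1²)
r_1² = (-0.707)² = 0.499849
Numerator = 0.59 − 0.4998 = 0.0902; denominator = 1 − 0.4998 = 0.5002
φ_{22} = 0.0902 / 0.5002 = 0.180

0.180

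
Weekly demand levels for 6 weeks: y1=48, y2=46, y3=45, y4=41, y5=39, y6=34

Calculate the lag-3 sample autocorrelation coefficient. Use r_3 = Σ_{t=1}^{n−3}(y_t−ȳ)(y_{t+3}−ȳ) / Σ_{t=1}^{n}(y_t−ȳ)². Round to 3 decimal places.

-0.312

Mean ȳ = (48 + 46 + 45 + 41 + 39 + 34)/6 = 42.1667
Σ(y_t−ȳ)(y_{t+3}−ȳ) = (-6.8056) + (-12.1389) + (-23.1389) = -42.0833
Denominator Σ(y_t−ȳ)² = 134.8333
r_3 = -42.0833 / 134.8333 = -0.312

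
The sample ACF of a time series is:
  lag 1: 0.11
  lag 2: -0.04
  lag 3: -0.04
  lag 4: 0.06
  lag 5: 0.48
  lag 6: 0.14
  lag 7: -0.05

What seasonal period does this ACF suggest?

5

The largest autocorrelation is r_5 = 0.48; the remaining lags stay at or below 0.14.
The dominant spike at lag 5 indicates a seasonal period of 5.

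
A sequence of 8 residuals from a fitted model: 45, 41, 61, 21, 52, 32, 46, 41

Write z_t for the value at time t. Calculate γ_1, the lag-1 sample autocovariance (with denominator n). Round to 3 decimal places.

-96.939

Mean z̄ = (45 + 41 + 61 + 21 + 52 + 32 + 46 + 41)/8 = 42.3750
Σ_{t=1}^{7}(z_t−z̄)(z_{t+1}−z̄) = -775.5156
γ_1 = -775.5156 / 8 = -96.939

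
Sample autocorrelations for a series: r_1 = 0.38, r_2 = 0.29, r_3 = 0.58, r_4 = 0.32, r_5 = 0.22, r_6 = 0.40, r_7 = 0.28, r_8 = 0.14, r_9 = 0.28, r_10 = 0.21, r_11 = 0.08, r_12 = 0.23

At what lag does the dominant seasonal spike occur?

The largest autocorrelation is r_3 = 0.58, with a weaker echo at lag 6 (0.40); the remaining lags stay at or below 0.38. The elevated value at lag 1 (0.38), dropping to 0.29 at lag 2, reflects decaying short-term dependence rather than seasonality.
The dominant spike at lag 3 indicates a seasonal period of 3.

3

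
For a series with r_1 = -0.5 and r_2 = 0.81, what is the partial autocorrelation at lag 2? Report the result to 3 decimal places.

φ_{22} = (r_2 − r_1²) / (1 − r_1²)
r_1² = (-0.5)² = 0.25
Numerator = 0.81 − 0.2500 = 0.5600; denominator = 1 − 0.2500 = 0.7500
φ_{22} = 0.5600 / 0.7500 = 0.747

0.747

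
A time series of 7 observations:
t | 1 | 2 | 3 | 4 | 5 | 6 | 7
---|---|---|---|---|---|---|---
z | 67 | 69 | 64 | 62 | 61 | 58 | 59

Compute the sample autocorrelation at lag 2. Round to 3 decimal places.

0.088

Mean z̄ = (67 + 69 + 64 + 62 + 61 + 58 + 59)/7 = 62.8571
Σ(z_t−z̄)(z_{t+2}−z̄) = (4.7347) + (-5.2653) + (-2.1224) + (4.1633) + (7.1633) = 8.6735
Denominator Σ(z_t−z̄)² = 98.8571
r_2 = 8.6735 / 98.8571 = 0.088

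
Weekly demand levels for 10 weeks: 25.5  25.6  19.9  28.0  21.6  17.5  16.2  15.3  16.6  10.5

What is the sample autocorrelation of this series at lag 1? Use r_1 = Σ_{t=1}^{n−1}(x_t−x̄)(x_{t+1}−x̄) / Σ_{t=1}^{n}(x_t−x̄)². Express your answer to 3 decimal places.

0.420

Mean x̄ = (25.5 + 25.6 + 19.9 + 28.0 + 21.6 + 17.5 + 16.2 + 15.3 + 16.6 + 10.5)/10 = 19.6700
Numerator Σ_{t=1}^{9}(x_t−x̄)(x_{t+1}−x̄) = 114.0021
Denominator Σ(x_t−x̄)² = 271.6810
r_1 = 114.0021 / 271.6810 = 0.420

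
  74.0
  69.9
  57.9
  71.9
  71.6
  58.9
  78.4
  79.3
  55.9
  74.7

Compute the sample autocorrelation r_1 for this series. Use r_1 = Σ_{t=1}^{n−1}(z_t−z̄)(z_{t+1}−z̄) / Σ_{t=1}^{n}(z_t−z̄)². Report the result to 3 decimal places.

Mean z̄ = (74.0 + 69.9 + 57.9 + 71.9 + 71.6 + 58.9 + 78.4 + 79.3 + 55.9 + 74.7)/10 = 69.2500
Numerator Σ_{t=1}^{9}(z_t−z̄)(z_{t+1}−z̄) = -262.1325
Denominator Σ(z_t−z̄)² = 664.1250
r_1 = -262.1325 / 664.1250 = -0.395

-0.395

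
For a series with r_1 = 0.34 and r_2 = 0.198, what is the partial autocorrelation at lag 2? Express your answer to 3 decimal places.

0.093

φ_{22} = (r_2 − r_1²) / (1 − r_1²)
r_1² = (0.34)² = 0.1156
Numerator = 0.198 − 0.1156 = 0.0824; denominator = 1 − 0.1156 = 0.8844
φ_{22} = 0.0824 / 0.8844 = 0.093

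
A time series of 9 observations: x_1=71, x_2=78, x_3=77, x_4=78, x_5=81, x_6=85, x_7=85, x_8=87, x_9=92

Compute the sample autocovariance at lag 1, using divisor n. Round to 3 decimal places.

17.497

Mean x̄ = (71 + 78 + 77 + 78 + 81 + 85 + 85 + 87 + 92)/9 = 81.5556
Σ_{t=1}^{8}(x_t−x̄)(x_{t+1}−x̄) = 157.4691
γ_1 = 157.4691 / 9 = 17.497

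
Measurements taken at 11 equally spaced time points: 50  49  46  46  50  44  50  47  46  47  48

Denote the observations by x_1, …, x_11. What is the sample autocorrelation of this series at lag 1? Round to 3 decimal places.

-0.427

Mean x̄ = (50 + 49 + 46 + 46 + 50 + 44 + 50 + 47 + 46 + 47 + 48)/11 = 47.5455
Numerator Σ_{t=1}^{10}(x_t−x̄)(x_{t+1}−x̄) = -17.3884
Denominator Σ(x_t−x̄)² = 40.7273
r_1 = -17.3884 / 40.7273 = -0.427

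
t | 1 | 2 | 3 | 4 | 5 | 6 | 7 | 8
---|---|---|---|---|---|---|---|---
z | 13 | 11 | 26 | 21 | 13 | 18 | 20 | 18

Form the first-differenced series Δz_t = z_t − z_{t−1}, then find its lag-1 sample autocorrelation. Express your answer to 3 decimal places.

First differences Δz: -2, 15, -5, -8, 5, 2, -2
Mean of differences = 0.7143
Numerator Σ(Δz_t−Δz̄)(Δz_{t+1}−Δz̄) = -105.9388
Denominator Σ(Δz_t−Δz̄)² = 347.4286
r_1(Δz) = -105.9388 / 347.4286 = -0.305

-0.305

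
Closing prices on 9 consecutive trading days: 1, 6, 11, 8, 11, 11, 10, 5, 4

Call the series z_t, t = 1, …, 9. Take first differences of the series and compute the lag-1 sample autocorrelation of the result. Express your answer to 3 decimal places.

First differences Δz: 5, 5, -3, 3, 0, -1, -5, -1
Mean of differences = 0.3750
Numerator Σ(Δz_t−Δz̄)(Δz_{t+1}−Δz̄) = 11.2344
Denominator Σ(Δz_t−Δz̄)² = 93.8750
r_1(Δz) = 11.2344 / 93.8750 = 0.120

0.120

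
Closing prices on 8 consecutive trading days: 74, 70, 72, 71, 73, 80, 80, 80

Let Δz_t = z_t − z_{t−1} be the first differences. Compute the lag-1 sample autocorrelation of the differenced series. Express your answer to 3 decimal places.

First differences Δz: -4, 2, -1, 2, 7, 0, 0
Mean of differences = 0.8571
Numerator Σ(Δz_t−Δz̄)(Δz_{t+1}−Δz̄) = -7.3061
Denominator Σ(Δz_t−Δz̄)² = 68.8571
r_1(Δz) = -7.3061 / 68.8571 = -0.106

-0.106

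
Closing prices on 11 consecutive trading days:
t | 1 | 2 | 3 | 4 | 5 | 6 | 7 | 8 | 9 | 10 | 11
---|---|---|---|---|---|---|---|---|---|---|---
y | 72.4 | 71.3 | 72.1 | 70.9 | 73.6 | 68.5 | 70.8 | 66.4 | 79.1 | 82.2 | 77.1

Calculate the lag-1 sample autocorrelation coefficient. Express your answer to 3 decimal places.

0.365

Mean ȳ = (72.4 + 71.3 + 72.1 + 70.9 + 73.6 + 68.5 + 70.8 + 66.4 + 79.1 + 82.2 + 77.1)/11 = 73.1273
Numerator Σ_{t=1}^{10}(y_t−ȳ)(y_{t+1}−ȳ) = 78.7311
Denominator Σ(y_t−ȳ)² = 215.9618
r_1 = 78.7311 / 215.9618 = 0.365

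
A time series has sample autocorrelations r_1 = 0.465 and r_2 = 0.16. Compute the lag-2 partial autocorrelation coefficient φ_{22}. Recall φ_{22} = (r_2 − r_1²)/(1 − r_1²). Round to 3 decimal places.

φ_{22} = (r_2 − r_1²) / (1 − r_1²)
r_1² = (0.465)² = 0.216225
Numerator = 0.16 − 0.2162 = -0.0562; denominator = 1 − 0.2162 = 0.7838
φ_{22} = -0.0562 / 0.7838 = -0.072

-0.072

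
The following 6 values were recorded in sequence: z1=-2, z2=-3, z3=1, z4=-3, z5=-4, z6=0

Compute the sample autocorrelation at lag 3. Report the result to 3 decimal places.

0.420

Mean z̄ = (-2 − 3 + 1 − 3 − 4 + 0)/6 = -1.8333
Deviations from mean: -0.1667, -1.1667, 2.8333, -1.1667, -2.1667, 1.8333
Numerator Σ_{t=1}^{3}(z_t−z̄)(z_{t+3}−z̄) = 7.9167
Denominator Σ(z_t−z̄)² = 18.8333
r_3 = 7.9167 / 18.8333 = 0.420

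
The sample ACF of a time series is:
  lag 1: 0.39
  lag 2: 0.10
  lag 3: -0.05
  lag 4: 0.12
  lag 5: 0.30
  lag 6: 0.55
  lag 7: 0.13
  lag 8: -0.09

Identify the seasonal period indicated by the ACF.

The largest autocorrelation is r_6 = 0.55; the remaining lags stay at or below 0.39. The elevated value at lag 1 (0.39), dropping to 0.10 at lag 2, reflects decaying short-term dependence rather than seasonality.
The dominant spike at lag 6 indicates a seasonal period of 6.

6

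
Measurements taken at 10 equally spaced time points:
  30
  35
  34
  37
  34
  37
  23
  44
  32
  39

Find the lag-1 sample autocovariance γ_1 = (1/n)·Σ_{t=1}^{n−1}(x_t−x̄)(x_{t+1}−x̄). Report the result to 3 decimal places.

-17.925

Mean x̄ = (30 + 35 + 34 + 37 + 34 + 37 + 23 + 44 + 32 + 39)/10 = 34.5000
Σ_{t=1}^{9}(x_t−x̄)(x_{t+1}−x̄) = -179.2500
γ_1 = -179.2500 / 10 = -17.925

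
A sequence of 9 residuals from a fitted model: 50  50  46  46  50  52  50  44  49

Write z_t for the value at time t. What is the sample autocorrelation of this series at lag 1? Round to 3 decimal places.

0.048

Mean z̄ = (50 + 50 + 46 + 46 + 50 + 52 + 50 + 44 + 49)/9 = 48.5556
Numerator Σ_{t=1}^{8}(z_t−z̄)(z_{t+1}−z̄) = 2.5802
Denominator Σ(z_t−z̄)² = 54.2222
r_1 = 2.5802 / 54.2222 = 0.048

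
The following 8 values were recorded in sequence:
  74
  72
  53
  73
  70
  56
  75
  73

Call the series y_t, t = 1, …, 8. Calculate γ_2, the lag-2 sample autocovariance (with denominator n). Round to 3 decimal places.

Mean ȳ = (74 + 72 + 53 + 73 + 70 + 56 + 75 + 73)/8 = 68.2500
Deviations: 5.7500, 3.7500, -15.2500, 4.7500, 1.7500, -12.2500, 6.7500, 4.7500
Σ_{t=1}^{6}(y_t−ȳ)(y_{t+2}−ȳ) = -201.1250
γ_2 = -201.1250 / 8 = -25.141

-25.141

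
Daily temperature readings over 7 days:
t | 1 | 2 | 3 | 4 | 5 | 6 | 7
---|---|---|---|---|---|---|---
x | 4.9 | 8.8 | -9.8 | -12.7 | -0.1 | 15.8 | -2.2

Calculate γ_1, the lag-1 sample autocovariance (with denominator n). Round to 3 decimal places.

Mean x̄ = (4.9 + 8.8 − 9.8 − 12.7 − 0.1 + 15.8 − 2.2)/7 = 0.6714
Σ_{t=1}^{6}(x_t−x̄)(x_{t+1}−x̄) = 44.4763
γ_1 = 44.4763 / 7 = 6.354

6.354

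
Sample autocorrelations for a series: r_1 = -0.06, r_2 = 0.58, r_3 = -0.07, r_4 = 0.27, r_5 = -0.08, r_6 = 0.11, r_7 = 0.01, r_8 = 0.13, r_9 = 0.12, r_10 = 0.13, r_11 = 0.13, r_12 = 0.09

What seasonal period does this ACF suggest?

The largest autocorrelation is r_2 = 0.58, with a weaker echo at lag 4 (0.27); the remaining lags stay at or below 0.13.
The dominant spike at lag 2 indicates a seasonal period of 2.

2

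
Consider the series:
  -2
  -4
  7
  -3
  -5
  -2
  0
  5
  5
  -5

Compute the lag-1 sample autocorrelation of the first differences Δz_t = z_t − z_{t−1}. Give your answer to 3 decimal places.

First differences Δz: -2, 11, -10, -2, 3, 2, 5, 0, -10
Mean of differences = -0.3333
Numerator Σ(Δz_t−Δz̄)(Δz_{t+1}−Δz̄) = -99.1111
Denominator Σ(Δz_t−Δz̄)² = 366.0000
r_1(Δz) = -99.1111 / 366.0000 = -0.271

-0.271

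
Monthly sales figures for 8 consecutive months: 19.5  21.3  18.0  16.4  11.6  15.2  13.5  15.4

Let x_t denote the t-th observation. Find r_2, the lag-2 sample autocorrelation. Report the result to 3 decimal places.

Mean x̄ = (19.5 + 21.3 + 18.0 + 16.4 + 11.6 + 15.2 + 13.5 + 15.4)/8 = 16.3625
Σ(x_t−x̄)(x_{t+2}−x̄) = (5.1377) + (0.1852) + (-7.7986) + (-0.0436) + (13.6327) + (1.1189) = 12.2322
Denominator Σ(x_t−x̄)² = 70.0588
r_2 = 12.2322 / 70.0588 = 0.175

0.175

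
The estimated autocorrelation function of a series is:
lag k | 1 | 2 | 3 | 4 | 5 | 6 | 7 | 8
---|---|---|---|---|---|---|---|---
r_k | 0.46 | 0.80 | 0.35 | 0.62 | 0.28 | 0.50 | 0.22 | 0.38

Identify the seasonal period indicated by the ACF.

2

The largest autocorrelation is r_2 = 0.80, with weaker echoes at lags 4 (0.62) and 6 (0.50); the remaining lags stay at or below 0.46.
The dominant spike at lag 2 indicates a seasonal period of 2.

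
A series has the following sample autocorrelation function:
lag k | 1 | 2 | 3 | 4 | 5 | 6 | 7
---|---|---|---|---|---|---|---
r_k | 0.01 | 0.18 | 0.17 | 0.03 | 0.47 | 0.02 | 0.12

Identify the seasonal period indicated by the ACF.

The largest autocorrelation is r_5 = 0.47; the remaining lags stay at or below 0.18.
The dominant spike at lag 5 indicates a seasonal period of 5.

5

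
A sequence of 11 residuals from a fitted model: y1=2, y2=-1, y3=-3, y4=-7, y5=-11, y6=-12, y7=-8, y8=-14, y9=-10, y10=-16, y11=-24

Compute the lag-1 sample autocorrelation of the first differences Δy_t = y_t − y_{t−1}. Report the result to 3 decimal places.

-0.272

First differences Δy: -3, -2, -4, -4, -1, 4, -6, 4, -6, -8
Mean of differences = -2.6000
Numerator Σ(Δy_t−Δȳ)(Δy_{t+1}−Δȳ) = -39.7600
Denominator Σ(Δy_t−Δȳ)² = 146.4000
r_1(Δy) = -39.7600 / 146.4000 = -0.272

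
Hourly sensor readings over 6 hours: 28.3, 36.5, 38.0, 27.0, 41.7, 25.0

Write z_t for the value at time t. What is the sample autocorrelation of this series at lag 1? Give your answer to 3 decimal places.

Mean z̄ = (28.3 + 36.5 + 38.0 + 27.0 + 41.7 + 25.0)/6 = 32.7500
Deviations from mean: -4.4500, 3.7500, 5.2500, -5.7500, 8.9500, -7.7500
Σ(z_t−z̄)(z_{t+1}−z̄) = (-16.6875) + (19.6875) + (-30.1875) + (-51.4625) + (-69.3625) = -148.0125
Denominator Σ(z_t−z̄)² = 234.6550
r_1 = -148.0125 / 234.6550 = -0.631

-0.631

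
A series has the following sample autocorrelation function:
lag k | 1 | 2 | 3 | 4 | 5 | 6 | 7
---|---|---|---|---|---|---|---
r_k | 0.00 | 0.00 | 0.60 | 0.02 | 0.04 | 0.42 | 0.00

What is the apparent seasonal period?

The largest autocorrelation is r_3 = 0.60, with a weaker echo at lag 6 (0.42); the remaining lags stay at or below 0.04.
The dominant spike at lag 3 indicates a seasonal period of 3.

3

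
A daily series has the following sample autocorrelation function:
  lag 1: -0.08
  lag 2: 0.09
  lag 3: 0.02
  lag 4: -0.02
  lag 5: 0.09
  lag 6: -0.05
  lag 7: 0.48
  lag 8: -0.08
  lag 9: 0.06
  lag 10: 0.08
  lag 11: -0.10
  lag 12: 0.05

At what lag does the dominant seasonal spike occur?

The largest autocorrelation is r_7 = 0.48; the remaining lags stay at or below 0.09.
The dominant spike at lag 7 indicates a seasonal period of 7.

7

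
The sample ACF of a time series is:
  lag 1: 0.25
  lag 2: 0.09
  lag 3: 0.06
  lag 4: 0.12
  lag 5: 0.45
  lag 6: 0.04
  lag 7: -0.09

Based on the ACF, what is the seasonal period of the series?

The largest autocorrelation is r_5 = 0.45; the remaining lags stay at or below 0.25. The elevated value at lag 1 (0.25), dropping to 0.09 at lag 2, reflects decaying short-term dependence rather than seasonality.
The dominant spike at lag 5 indicates a seasonal period of 5.

5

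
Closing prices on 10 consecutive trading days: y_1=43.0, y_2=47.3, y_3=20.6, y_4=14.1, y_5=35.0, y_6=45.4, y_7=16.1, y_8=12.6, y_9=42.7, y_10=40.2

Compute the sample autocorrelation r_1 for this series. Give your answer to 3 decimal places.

0.085

Mean ȳ = (43.0 + 47.3 + 20.6 + 14.1 + 35.0 + 45.4 + 16.1 + 12.6 + 42.7 + 40.2)/10 = 31.7000
Numerator Σ_{t=1}^{9}(y_t−ȳ)(y_{t+1}−ȳ) = 153.2500
Denominator Σ(y_t−ȳ)² = 1804.0200
r_1 = 153.2500 / 1804.0200 = 0.085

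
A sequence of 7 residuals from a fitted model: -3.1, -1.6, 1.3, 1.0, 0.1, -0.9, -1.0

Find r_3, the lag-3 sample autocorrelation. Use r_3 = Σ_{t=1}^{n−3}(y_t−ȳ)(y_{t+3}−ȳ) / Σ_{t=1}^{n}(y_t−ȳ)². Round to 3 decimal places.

-0.417

Mean ȳ = (-3.1 − 1.6 + 1.3 + 1.0 + 0.1 − 0.9 − 1.0)/7 = -0.6000
Numerator Σ_{t=1}^{4}(y_t−ȳ)(y_{t+3}−ȳ) = -5.9100
Denominator Σ(y_t−ȳ)² = 14.1600
r_3 = -5.9100 / 14.1600 = -0.417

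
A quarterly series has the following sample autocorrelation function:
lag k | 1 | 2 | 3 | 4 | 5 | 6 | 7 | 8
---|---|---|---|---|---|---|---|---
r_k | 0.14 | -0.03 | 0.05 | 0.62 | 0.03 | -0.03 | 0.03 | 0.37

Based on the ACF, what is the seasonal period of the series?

The largest autocorrelation is r_4 = 0.62, with a weaker echo at lag 8 (0.37); the remaining lags stay at or below 0.14.
The dominant spike at lag 4 indicates a seasonal period of 4.

4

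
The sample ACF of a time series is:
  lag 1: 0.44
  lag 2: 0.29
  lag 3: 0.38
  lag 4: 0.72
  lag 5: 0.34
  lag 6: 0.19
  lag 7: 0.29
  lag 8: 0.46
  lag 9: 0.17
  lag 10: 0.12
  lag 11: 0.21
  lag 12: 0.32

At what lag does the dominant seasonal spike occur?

4

The largest autocorrelation is r_4 = 0.72, with a weaker echo at lag 8 (0.46); the remaining lags stay at or below 0.44. The elevated value at lag 1 (0.44), dropping to 0.29 at lag 2, reflects decaying short-term dependence rather than seasonality.
The dominant spike at lag 4 indicates a seasonal period of 4.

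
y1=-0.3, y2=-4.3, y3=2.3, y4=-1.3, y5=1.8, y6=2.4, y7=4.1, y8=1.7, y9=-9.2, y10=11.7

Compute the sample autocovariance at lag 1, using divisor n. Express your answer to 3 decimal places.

-11.465

Mean ȳ = (-0.3 − 4.3 + 2.3 − 1.3 + 1.8 + 2.4 + 4.1 + 1.7 − 9.2 + 11.7)/10 = 0.8900
Σ_{t=1}^{9}(y_t−ȳ)(y_{t+1}−ȳ) = -114.6471
γ_1 = -114.6471 / 10 = -11.465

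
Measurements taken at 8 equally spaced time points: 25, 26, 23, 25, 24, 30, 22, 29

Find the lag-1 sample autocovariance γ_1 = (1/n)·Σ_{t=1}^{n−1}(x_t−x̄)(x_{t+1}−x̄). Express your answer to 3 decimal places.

-4.281

Mean x̄ = (25 + 26 + 23 + 25 + 24 + 30 + 22 + 29)/8 = 25.5000
Σ_{t=1}^{7}(x_t−x̄)(x_{t+1}−x̄) = -34.2500
γ_1 = -34.2500 / 8 = -4.281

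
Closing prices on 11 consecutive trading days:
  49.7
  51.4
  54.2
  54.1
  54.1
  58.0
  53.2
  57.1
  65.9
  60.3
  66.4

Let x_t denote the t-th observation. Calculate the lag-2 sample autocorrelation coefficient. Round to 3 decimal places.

0.339

Mean x̄ = (49.7 + 51.4 + 54.2 + 54.1 + 54.1 + 58.0 + 53.2 + 57.1 + 65.9 + 60.3 + 66.4)/11 = 56.7636
Numerator Σ_{t=1}^{9}(x_t−x̄)(x_{t+2}−x̄) = 102.5110
Denominator Σ(x_t−x̄)² = 302.6055
r_2 = 102.5110 / 302.6055 = 0.339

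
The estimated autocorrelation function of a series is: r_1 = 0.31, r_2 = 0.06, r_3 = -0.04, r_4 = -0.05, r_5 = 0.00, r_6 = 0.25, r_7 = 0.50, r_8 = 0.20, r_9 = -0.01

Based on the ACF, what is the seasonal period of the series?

The largest autocorrelation is r_7 = 0.50; the remaining lags stay at or below 0.31. The elevated value at lag 1 (0.31), dropping to 0.06 at lag 2, reflects decaying short-term dependence rather than seasonality.
The dominant spike at lag 7 indicates a seasonal period of 7.

7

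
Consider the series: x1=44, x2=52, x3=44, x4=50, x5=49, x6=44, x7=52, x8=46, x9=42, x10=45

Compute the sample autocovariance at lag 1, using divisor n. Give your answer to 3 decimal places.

-4.344

Mean x̄ = (44 + 52 + 44 + 50 + 49 + 44 + 52 + 46 + 42 + 45)/10 = 46.8000
Σ_{t=1}^{9}(x_t−x̄)(x_{t+1}−x̄) = -43.4400
γ_1 = -43.4400 / 10 = -4.344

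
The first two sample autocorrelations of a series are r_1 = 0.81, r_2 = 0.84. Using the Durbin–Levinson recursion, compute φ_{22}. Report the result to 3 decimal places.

0.535

φ_{22} = (r_2 − r_1²) / (1 − r_1²)
r_1² = (0.81)² = 0.6561
Numerator = 0.84 − 0.6561 = 0.1839; denominator = 1 − 0.6561 = 0.3439
φ_{22} = 0.1839 / 0.3439 = 0.535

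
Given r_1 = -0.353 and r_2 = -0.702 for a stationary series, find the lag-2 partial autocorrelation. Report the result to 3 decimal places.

-0.944

φ_{22} = (r_2 − r_1²) / (1 − r_1²)
r_1² = (-0.353)² = 0.124609
Numerator = -0.702 − 0.1246 = -0.8266; denominator = 1 − 0.1246 = 0.8754
φ_{22} = -0.8266 / 0.8754 = -0.944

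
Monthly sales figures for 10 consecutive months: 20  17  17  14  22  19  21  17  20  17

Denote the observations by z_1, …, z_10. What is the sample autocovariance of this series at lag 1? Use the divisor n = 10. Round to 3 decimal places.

Mean z̄ = (20 + 17 + 17 + 14 + 22 + 19 + 21 + 17 + 20 + 17)/10 = 18.4000
Σ_{t=1}^{9}(z_t−z̄)(z_{t+1}−z̄) = -14.3600
γ_1 = -14.3600 / 10 = -1.436

-1.436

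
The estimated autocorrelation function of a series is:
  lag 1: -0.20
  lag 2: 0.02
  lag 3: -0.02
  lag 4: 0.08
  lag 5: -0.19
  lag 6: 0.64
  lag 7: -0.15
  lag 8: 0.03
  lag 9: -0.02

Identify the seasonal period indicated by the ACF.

6

The largest autocorrelation is r_6 = 0.64; the remaining lags stay at or below 0.08.
The dominant spike at lag 6 indicates a seasonal period of 6.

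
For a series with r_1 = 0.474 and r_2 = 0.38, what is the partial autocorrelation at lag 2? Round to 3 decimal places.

0.200

φ_{22} = (r_2 − r_1²) / (1 − r_1²)
r_1² = (0.474)² = 0.224676
Numerator = 0.38 − 0.2247 = 0.1553; denominator = 1 − 0.2247 = 0.7753
φ_{22} = 0.1553 / 0.7753 = 0.200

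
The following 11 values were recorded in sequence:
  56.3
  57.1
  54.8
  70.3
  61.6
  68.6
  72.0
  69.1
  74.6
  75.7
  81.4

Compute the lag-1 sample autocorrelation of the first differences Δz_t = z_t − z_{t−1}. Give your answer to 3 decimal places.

First differences Δz: 0.8, -2.3, 15.5, -8.7, 7.0, 3.4, -2.9, 5.5, 1.1, 5.7
Mean of differences = 2.5100
Numerator Σ(Δz_t−Δz̄)(Δz_{t+1}−Δz̄) = -275.9161
Denominator Σ(Δz_t−Δz̄)² = 391.7890
r_1(Δz) = -275.9161 / 391.7890 = -0.704

-0.704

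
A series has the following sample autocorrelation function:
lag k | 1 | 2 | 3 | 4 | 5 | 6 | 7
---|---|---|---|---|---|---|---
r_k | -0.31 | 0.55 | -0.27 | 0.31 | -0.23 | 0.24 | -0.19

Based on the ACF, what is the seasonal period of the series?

2

The largest autocorrelation is r_2 = 0.55, with weaker echoes at lags 4 (0.31) and 6 (0.24); the remaining lags stay at or below -0.19.
The dominant spike at lag 2 indicates a seasonal period of 2.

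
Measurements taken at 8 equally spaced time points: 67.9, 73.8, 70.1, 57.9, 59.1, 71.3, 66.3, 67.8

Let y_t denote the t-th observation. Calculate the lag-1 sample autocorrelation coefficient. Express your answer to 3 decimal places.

0.147

Mean ȳ = (67.9 + 73.8 + 70.1 + 57.9 + 59.1 + 71.3 + 66.3 + 67.8)/8 = 66.7750
Deviations from mean: 1.1250, 7.0250, 3.3250, -8.8750, -7.6750, 4.5250, -0.4750, 1.0250
Σ(y_t−ȳ)(y_{t+1}−ȳ) = (7.9031) + (23.3581) + (-29.5094) + (68.1156) + (-34.7294) + (-2.1494) + (-0.4869) = 32.5019
Denominator Σ(y_t−ȳ)² = 221.0950
r_1 = 32.5019 / 221.0950 = 0.147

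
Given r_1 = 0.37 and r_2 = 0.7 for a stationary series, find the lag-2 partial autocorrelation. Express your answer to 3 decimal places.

φ_{22} = (r_2 − r_1²) / (1 − r_1²)
r_1² = (0.37)² = 0.1369
Numerator = 0.7 − 0.1369 = 0.5631; denominator = 1 − 0.1369 = 0.8631
φ_{22} = 0.5631 / 0.8631 = 0.652

0.652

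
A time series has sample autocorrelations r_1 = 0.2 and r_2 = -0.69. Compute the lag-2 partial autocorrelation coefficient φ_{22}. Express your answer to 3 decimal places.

φ_{22} = (r_2 − r_1²) / (1 − r_1²)
r_1² = (0.2)² = 0.04
Numerator = -0.69 − 0.0400 = -0.7300; denominator = 1 − 0.0400 = 0.9600
φ_{22} = -0.7300 / 0.9600 = -0.760

-0.760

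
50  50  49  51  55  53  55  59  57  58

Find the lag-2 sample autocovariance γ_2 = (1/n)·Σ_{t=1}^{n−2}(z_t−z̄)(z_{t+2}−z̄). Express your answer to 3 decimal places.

4.822

Mean z̄ = (50 + 50 + 49 + 51 + 55 + 53 + 55 + 59 + 57 + 58)/10 = 53.7000
Σ_{t=1}^{8}(z_t−z̄)(z_{t+2}−z̄) = 48.2200
γ_2 = 48.2200 / 10 = 4.822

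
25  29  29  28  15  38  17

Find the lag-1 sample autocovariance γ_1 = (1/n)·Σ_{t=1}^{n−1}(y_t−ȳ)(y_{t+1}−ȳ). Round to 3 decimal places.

-35.534

Mean ȳ = (25 + 29 + 29 + 28 + 15 + 38 + 17)/7 = 25.8571
Deviations: -0.8571, 3.1429, 3.1429, 2.1429, -10.8571, 12.1429, -8.8571
Σ_{t=1}^{6}(y_t−ȳ)(y_{t+1}−ȳ) = -248.7347
γ_1 = -248.7347 / 7 = -35.534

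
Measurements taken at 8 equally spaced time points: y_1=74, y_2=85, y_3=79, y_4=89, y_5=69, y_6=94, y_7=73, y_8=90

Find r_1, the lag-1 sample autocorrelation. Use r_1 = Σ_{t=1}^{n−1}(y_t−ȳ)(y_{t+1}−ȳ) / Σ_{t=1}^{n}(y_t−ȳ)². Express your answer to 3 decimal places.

-0.820

Mean ȳ = (74 + 85 + 79 + 89 + 69 + 94 + 73 + 90)/8 = 81.6250
Deviations from mean: -7.6250, 3.3750, -2.6250, 7.3750, -12.6250, 12.3750, -8.6250, 8.3750
Numerator Σ_{t=1}^{7}(y_t−ȳ)(y_{t+1}−ȳ) = -482.2656
Denominator Σ(y_t−ȳ)² = 587.8750
r_1 = -482.2656 / 587.8750 = -0.820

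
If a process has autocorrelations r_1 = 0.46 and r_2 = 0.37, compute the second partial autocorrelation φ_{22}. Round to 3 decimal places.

φ_{22} = (r_2 − r_1²) / (1 − r_1²)
r_1² = (0.46)² = 0.2116
Numerator = 0.37 − 0.2116 = 0.1584; denominator = 1 − 0.2116 = 0.7884
φ_{22} = 0.1584 / 0.7884 = 0.201

0.201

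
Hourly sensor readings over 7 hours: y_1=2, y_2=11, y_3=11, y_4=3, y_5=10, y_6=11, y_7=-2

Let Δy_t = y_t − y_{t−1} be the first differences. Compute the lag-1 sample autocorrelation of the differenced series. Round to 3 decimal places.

-0.173

First differences Δy: 9, 0, -8, 7, 1, -13
Mean of differences = -0.6667
Numerator Σ(Δy_t−Δȳ)(Δy_{t+1}−Δȳ) = -62.4444
Denominator Σ(Δy_t−Δȳ)² = 361.3333
r_1(Δy) = -62.4444 / 361.3333 = -0.173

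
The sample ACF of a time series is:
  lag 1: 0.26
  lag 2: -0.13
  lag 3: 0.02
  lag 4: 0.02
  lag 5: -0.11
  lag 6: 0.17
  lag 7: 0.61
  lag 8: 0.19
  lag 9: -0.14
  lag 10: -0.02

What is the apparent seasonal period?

7

The largest autocorrelation is r_7 = 0.61; the remaining lags stay at or below 0.26.
The dominant spike at lag 7 indicates a seasonal period of 7.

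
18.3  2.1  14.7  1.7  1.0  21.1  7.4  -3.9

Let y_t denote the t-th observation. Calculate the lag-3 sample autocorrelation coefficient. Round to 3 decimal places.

Mean ȳ = (18.3 + 2.1 + 14.7 + 1.7 + 1.0 + 21.1 + 7.4 − 3.9)/8 = 7.8000
Deviations from mean: 10.5000, -5.7000, 6.9000, -6.1000, -6.8000, 13.3000, -0.4000, -11.7000
Numerator Σ_{t=1}^{5}(y_t−ȳ)(y_{t+3}−ȳ) = 148.4800
Denominator Σ(y_t−ȳ)² = 587.7400
r_3 = 148.4800 / 587.7400 = 0.253

0.253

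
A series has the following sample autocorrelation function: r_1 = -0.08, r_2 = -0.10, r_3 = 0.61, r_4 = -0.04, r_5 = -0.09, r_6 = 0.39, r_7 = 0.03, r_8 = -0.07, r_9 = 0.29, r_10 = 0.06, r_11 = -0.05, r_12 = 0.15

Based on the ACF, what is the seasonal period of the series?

The largest autocorrelation is r_3 = 0.61, with weaker echoes at lags 6 (0.39), 9 (0.29) and 12 (0.15); the remaining lags stay at or below 0.06.
The dominant spike at lag 3 indicates a seasonal period of 3.

3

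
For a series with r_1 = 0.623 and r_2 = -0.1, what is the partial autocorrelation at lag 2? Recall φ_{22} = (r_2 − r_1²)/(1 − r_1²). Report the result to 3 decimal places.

φ_{22} = (r_2 − r_1²) / (1 − r_1²)
r_1² = (0.623)² = 0.388129
Numerator = -0.1 − 0.3881 = -0.4881; denominator = 1 − 0.3881 = 0.6119
φ_{22} = -0.4881 / 0.6119 = -0.798

-0.798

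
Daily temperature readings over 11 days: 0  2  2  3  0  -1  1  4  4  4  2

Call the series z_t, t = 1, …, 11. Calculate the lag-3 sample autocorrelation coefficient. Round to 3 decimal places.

Mean z̄ = (0 + 2 + 2 + 3 + 0 − 1 + 1 + 4 + 4 + 4 + 2)/11 = 1.9091
Numerator Σ_{t=1}^{8}(z_t−z̄)(z_{t+3}−z̄) = -15.2975
Denominator Σ(z_t−z̄)² = 30.9091
r_3 = -15.2975 / 30.9091 = -0.495

-0.495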